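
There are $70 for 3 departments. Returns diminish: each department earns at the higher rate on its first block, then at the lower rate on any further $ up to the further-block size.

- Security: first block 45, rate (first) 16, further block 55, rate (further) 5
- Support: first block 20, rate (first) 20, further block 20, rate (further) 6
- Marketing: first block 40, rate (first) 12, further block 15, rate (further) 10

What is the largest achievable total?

1180

Order all 6 blocks by rate: Support/first 20 > Security/first 16 > Marketing/first 12 > Marketing/second 10 > Support/second 6 > Security/second 5.
Support/first (20): +20 ; 50 left.
Fill Security first block (45 at 16) ; 5 left.
5 remain; put them into Marketing first at 12.
Total = 20×20 + 16×45 + 12×5 = 1180.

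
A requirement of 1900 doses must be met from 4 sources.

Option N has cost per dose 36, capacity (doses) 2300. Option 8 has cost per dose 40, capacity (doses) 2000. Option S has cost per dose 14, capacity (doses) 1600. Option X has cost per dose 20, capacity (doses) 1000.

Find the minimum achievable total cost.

28400

Cheapest first:
Option S (14): use full 1600 → 300 doses to go.
Take 300 from Option X at 20 to finish.
Option N, Option 8: unused.
Cost = 1600×14 + 300×20 = 28400.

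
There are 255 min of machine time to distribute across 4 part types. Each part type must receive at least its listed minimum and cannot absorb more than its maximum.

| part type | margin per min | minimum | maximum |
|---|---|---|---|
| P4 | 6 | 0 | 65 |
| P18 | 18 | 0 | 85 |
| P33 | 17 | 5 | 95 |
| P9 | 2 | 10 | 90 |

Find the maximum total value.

3555

Meeting every minimum uses 0+0+5+10 = 15 min, leaving 240.
Rank by margin per min: P18 18 > P33 17 > P4 6 > P9 2.
P18: +85 to 85 (cap) → 155 left.
Give P33 90 more to hit its cap of 95 → 65 left.
P4 takes 65 more to reach its cap of 65 → 0 left.
Total = 6×65 + 18×85 + 17×95 + 2×10 = 3555.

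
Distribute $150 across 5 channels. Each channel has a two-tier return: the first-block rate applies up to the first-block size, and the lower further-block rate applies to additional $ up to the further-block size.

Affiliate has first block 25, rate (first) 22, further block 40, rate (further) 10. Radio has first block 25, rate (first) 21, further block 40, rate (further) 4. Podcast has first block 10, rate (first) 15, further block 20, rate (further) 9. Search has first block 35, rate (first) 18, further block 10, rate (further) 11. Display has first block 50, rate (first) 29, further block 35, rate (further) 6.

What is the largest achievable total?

Treat each block as its own option and order by rate: Display/T1 29 > Affiliate/T1 22 > Radio/T1 21 > Search/T1 18 > Podcast/T1 15 > Search/T2 11 > Affiliate/T2 10 > Podcast/T2 9 > Display/T2 6 > Radio/T2 4.
Display/T1 (29): +50 ; 100 left.
Affiliate/T1 (22): +25 ; 75 left.
Radio/T1 (21): +25 ; 50 left.
Search/T1 (18): +35 ; 15 left.
Podcast T1 at 15: fill all 10 ; 5 left.
5 remain; put them into Search T2 at 11.
Total = 29×50 + 22×25 + 21×25 + 18×35 + 15×10 + 11×5 = 3360.

3360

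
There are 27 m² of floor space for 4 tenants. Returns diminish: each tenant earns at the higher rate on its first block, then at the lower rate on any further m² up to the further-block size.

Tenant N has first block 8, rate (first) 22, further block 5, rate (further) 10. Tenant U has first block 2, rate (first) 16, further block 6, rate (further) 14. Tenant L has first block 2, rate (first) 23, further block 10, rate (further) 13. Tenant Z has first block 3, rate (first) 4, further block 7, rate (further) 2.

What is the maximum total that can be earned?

Order all 8 blocks by rate: Tenant L/tier1 23 > Tenant N/tier1 22 > Tenant U/tier1 16 > Tenant U/tier2 14 > Tenant L/tier2 13 > Tenant N/tier2 10 > Tenant Z/tier1 4 > Tenant Z/tier2 2.
Tenant L/tier1 (23): +2 → 25 left.
Tenant N/tier1 (22): +8 → 17 left.
Tenant U/tier1 (16): +2 → 15 left.
Tenant U/tier2 (14): +6 → 9 left.
Tenant L/tier2: +9 of 10 at 13; pool empty.
Total = 23×2 + 22×8 + 16×2 + 14×6 + 13×9 = 455.

455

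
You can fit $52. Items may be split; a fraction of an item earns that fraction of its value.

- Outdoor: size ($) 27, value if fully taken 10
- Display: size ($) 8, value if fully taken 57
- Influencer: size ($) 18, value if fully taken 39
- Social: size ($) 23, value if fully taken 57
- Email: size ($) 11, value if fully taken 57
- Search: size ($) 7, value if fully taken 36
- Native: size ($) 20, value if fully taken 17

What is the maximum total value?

213.5

Best value per unit of size first: Display 57/8≈7.12, Email 57/11≈5.18, Search 36/7≈5.14, Social 57/23≈2.48, Influencer 39/18≈2.17, Native 17/20≈0.85, Outdoor 10/27≈0.37.
Take all of Display (8 $, value 57) → 44 $ left.
Take all of Email (11 $, value 57) → 33 $ left.
All 7 $ of Search fit (value 36) → 26 remain.
Social: take in full, 23 $ for value 57 → 3 left.
Fill the last 3 $ with part of Influencer: 3/18 of it earns 6.5.
Total value = 213.5.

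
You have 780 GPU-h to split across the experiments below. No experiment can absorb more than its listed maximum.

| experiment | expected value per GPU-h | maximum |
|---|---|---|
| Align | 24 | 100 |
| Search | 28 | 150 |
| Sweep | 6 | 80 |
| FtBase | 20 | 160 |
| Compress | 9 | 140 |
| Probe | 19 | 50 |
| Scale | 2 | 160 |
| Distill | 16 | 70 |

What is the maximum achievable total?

Rank by expected value per GPU-h: Search 28 > Align 24 > FtBase 20 > Probe 19 > Distill 16 > Compress 9 > Sweep 6 > Scale 2.
Search: +150 to 150 (cap) → 630 left.
Align: +100 to 100 (cap) → 530 left.
FtBase takes 160 to reach its cap of 160 → 370 left.
Probe takes 50 to reach its cap of 50 → 320 left.
Distill takes 70 to reach its cap of 70 → 250 left.
Compress takes 140 to reach its cap of 140 → 110 left.
Give Sweep 80 to hit its cap of 80 → 30 left.
Scale has room for 160 but only 30 remain, so it gets 30.
Total = 24×100 + 28×150 + 6×80 + 20×160 + 9×140 + 19×50 + 2×30 + 16×70 = 13670.

13670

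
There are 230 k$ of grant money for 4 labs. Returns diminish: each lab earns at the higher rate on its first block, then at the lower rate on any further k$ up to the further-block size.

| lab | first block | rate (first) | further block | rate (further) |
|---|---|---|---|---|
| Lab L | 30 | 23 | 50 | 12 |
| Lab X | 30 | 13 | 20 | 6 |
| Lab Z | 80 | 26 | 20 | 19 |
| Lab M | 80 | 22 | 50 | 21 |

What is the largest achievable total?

Treat each block as its own option and order by rate: Lab Z/T1 26 > Lab L/T1 23 > Lab M/T1 22 > Lab M/T2 21 > Lab Z/T2 19 > Lab X/T1 13 > Lab L/T2 12 > Lab X/T2 6.
Lab Z T1 at 26: fill all 80 ; 150 left.
Fill Lab L T1 block (30 at 23) ; 120 left.
Fill Lab M T1 block (80 at 22) ; 40 left.
Lab M/T2: +40 of 50 at 21; pool empty.
Total = 26×80 + 23×30 + 22×80 + 21×40 = 5370.

5370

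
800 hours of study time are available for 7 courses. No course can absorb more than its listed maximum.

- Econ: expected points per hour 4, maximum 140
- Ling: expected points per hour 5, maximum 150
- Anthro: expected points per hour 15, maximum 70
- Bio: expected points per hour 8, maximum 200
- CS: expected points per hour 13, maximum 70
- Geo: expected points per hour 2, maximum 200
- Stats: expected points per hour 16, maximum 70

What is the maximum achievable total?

Rank by expected points per hour: Stats 16 > Anthro 15 > CS 13 > Bio 8 > Ling 5 > Econ 4 > Geo 2.
Give Stats 70 to hit its cap of 70 ; 730 left.
Anthro takes 70 to reach its cap of 70 ; 660 left.
CS takes 70 to reach its cap of 70 ; 590 left.
Give Bio 200 to hit its cap of 200 ; 390 left.
Ling takes 150 to reach its cap of 150 ; 240 left.
Give Econ 140 to hit its cap of 140 ; 100 left.
Geo: +100 (room for 200) → 100. Pool exhausted.
Total = 4×140 + 5×150 + 15×70 + 8×200 + 13×70 + 2×100 + 16×70 = 6190.

6190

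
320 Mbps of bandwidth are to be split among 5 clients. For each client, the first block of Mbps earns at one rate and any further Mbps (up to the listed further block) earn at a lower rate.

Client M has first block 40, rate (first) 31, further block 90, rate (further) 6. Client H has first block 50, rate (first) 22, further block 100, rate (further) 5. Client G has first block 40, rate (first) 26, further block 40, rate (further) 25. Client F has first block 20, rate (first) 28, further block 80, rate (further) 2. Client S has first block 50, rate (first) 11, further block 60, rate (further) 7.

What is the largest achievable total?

6030

Order all 10 blocks by rate: Client M/first 31 > Client F/first 28 > Client G/first 26 > Client G/second 25 > Client H/first 22 > Client S/first 11 > Client S/second 7 > Client M/second 6 > Client H/second 5 > Client F/second 2.
Fill Client M first block (40 at 31) → 280 left.
Client F first at 28: fill all 20 → 260 left.
Fill Client G first block (40 at 26) → 220 left.
Client G/second (25): +40 → 180 left.
Client H first at 22: fill all 50 → 130 left.
Client S/first (11): +50 → 80 left.
Client S second at 7: fill all 60 → 20 left.
Client M/second: +20 of 90 at 6; pool empty.
Total = 31×40 + 28×20 + 26×40 + 25×40 + 22×50 + 11×50 + 7×60 + 6×20 = 6030.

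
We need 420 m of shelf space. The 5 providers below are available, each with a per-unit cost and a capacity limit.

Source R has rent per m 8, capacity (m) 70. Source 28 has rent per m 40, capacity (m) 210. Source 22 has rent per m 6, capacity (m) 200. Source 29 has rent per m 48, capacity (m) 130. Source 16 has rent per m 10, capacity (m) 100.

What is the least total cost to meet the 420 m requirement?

4760

Cheapest first:
Source 22 at 6: take all 200 m — 220 still needed.
Source R (8): use full 70 — 150 m to go.
Take 100 from Source 16 at 10 — need 50 more.
Source 28 (40): take the remaining 50 — done.
Source 29: unused.
Cost = 200×6 + 70×8 + 100×10 + 50×40 = 4760.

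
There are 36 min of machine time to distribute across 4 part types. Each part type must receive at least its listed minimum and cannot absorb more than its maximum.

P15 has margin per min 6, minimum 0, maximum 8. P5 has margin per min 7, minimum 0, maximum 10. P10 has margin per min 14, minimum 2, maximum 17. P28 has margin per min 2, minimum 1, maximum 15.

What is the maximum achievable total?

358

Meeting every minimum uses 0+0+2+1 = 3 min, leaving 33.
Rank by margin per min: P10 14 > P5 7 > P15 6 > P28 2.
P10 takes 15 more to reach its cap of 17 ; 18 left.
P5 takes 10 more to reach its cap of 10 ; 8 left.
Give P15 8 more to hit its cap of 8 ; 0 left.
Total = 6×8 + 7×10 + 14×17 + 2×1 = 358.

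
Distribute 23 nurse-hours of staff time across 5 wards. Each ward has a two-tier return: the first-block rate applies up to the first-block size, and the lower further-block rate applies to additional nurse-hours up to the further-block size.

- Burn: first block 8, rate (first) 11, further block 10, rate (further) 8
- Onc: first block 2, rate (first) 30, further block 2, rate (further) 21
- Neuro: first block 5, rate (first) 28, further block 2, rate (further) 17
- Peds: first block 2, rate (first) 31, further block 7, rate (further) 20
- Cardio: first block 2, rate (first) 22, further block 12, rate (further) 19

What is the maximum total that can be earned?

Rank every tier by rate: Peds/first 31 > Onc/first 30 > Neuro/first 28 > Cardio/first 22 > Onc/second 21 > Peds/second 20 > Cardio/second 19 > Neuro/second 17 > Burn/first 11 > Burn/second 8.
Peds/first (31): +2 → 21 left.
Onc first at 30: fill all 2 → 19 left.
Neuro first at 28: fill all 5 → 14 left.
Cardio/first (22): +2 → 12 left.
Fill Onc second block (2 at 21) → 10 left.
Peds/second (20): +7 → 3 left.
3 remain; put them into Cardio second at 19.
Total = 31×2 + 30×2 + 28×5 + 22×2 + 21×2 + 20×7 + 19×3 = 545.

545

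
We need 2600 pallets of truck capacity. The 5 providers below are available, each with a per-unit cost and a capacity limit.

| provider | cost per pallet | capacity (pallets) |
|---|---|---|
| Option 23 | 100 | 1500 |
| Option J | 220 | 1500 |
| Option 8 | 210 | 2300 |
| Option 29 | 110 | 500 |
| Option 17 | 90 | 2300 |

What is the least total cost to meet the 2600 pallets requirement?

Use providers in increasing cost order.
Take 2300 from Option 17 at 90 — need 300 more.
Option 23 (100): take the remaining 300 — done.
Option 29, Option 8, Option J: unused.
Cost = 2300×90 + 300×100 = 237000.

237000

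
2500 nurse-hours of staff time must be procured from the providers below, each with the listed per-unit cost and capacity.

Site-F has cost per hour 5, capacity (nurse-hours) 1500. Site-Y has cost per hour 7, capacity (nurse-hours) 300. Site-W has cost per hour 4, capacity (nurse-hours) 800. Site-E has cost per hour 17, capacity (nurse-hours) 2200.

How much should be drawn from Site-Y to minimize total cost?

200

Fill from the cheapest provider first.
Site-W at 4: take all 800 nurse-hours → 1700 still needed.
Take 1500 from Site-F at 5 → need 200 more.
Site-Y (7): take the remaining 200 → done.
Site-E: unused.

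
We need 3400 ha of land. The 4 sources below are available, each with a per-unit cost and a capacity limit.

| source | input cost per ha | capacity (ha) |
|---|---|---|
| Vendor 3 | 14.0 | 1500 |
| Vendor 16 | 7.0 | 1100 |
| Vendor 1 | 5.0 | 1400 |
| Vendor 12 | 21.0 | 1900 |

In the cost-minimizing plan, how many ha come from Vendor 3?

Use sources in increasing cost order.
Take 1400 from Vendor 1 at 5.0 ; need 2000 more.
Vendor 16 at 7.0: take all 1100 ha ; 900 still needed.
Vendor 3 (14.0): take the remaining 900 ; done.
Vendor 12: unused.

900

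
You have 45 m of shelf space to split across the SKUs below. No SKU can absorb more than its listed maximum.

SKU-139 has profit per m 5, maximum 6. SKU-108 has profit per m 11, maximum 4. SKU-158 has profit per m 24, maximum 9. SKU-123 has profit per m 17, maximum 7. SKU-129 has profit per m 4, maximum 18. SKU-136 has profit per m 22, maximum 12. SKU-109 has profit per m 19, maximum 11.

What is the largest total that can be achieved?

862

Order the SKUs by profit per m: SKU-158 24 > SKU-136 22 > SKU-109 19 > SKU-123 17 > SKU-108 11 > SKU-139 5 > SKU-129 4.
SKU-158 takes 9 to reach its cap of 9 — 36 left.
SKU-136: +12 to 12 (cap) — 24 left.
SKU-109 takes 11 to reach its cap of 11 — 13 left.
Give SKU-123 7 to hit its cap of 7 — 6 left.
SKU-108: +4 to 4 (cap) — 2 left.
SKU-139: +2 (room for 6) → 2. Pool exhausted.
Total = 5×2 + 11×4 + 24×9 + 17×7 + 22×12 + 19×11 = 862.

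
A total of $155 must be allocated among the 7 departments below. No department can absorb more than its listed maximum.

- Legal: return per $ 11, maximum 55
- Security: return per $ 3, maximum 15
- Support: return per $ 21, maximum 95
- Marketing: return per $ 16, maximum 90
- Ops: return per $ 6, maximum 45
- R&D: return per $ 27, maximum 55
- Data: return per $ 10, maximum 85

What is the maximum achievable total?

3560

Highest return per $ first: R&D 27 > Support 21 > Marketing 16 > Legal 11 > Data 10 > Ops 6 > Security 3.
Give R&D 55 to hit its cap of 55 — 100 left.
Support: +95 to 95 (cap) — 5 left.
Only 5 left; Marketing takes them to reach 5.
Total = 21×95 + 16×5 + 27×55 = 3560.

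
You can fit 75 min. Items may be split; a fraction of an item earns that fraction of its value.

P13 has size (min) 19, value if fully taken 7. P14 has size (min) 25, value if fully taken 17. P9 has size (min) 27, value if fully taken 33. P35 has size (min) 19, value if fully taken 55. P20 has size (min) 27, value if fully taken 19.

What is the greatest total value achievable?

108.36

Best value per unit of size first: P35 55/19≈2.89, P9 33/27≈1.22, P20 19/27≈0.704, P14 17/25≈0.68, P13 7/19≈0.368.
P35: take in full, 19 min for value 55 ; 56 left.
All 27 min of P9 fit (value 33) ; 29 remain.
All 27 min of P20 fit (value 19) ; 2 remain.
Fill the last 2 min with part of P14: 2/25 of it earns 1.36.
Total value = 108.36.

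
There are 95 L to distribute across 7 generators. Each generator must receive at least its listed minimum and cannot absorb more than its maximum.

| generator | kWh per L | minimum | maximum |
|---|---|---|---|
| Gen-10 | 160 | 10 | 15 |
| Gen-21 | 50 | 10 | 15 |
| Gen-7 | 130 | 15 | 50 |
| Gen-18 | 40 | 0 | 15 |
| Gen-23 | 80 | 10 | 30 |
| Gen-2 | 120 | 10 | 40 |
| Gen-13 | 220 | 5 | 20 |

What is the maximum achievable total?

Meeting every minimum uses 10+10+15+0+10+10+5 = 60 L, leaving 35.
Highest kWh per L first: Gen-13 220 > Gen-10 160 > Gen-7 130 > Gen-2 120 > Gen-23 80 > Gen-21 50 > Gen-18 40.
Gen-13 takes 15 more to reach its cap of 20 ; 20 left.
Gen-10: +5 to 15 (cap) ; 15 left.
Gen-7: +15 (room for 35) → 30. Pool exhausted.
Total = 160×15 + 50×10 + 130×30 + 80×10 + 120×10 + 220×20 = 13200.

13200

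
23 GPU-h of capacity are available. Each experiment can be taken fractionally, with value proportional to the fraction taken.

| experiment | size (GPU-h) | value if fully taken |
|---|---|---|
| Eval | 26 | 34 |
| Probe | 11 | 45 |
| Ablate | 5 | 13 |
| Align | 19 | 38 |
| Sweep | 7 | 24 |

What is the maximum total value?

Rank by value-to-size ratio: Probe 45/11≈4.09, Sweep 24/7≈3.43, Ablate 13/5≈2.6, Align 38/19≈2, Eval 34/26≈1.31.
Take all of Probe (11 GPU-h, value 45) — 12 GPU-h left.
All 7 GPU-h of Sweep fit (value 24) — 5 remain.
Ablate: take in full, 5 GPU-h for value 13 — 0 left.
Total value = 82.

82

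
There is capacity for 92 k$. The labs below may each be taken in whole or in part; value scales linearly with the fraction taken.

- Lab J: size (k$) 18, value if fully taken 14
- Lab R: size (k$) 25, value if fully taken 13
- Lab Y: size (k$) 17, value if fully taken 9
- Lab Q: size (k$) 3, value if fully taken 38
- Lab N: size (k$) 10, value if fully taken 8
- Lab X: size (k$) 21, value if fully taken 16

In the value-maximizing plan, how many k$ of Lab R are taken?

Best value per unit of size first: Lab Q 38/3≈12.7, Lab N 8/10≈0.8, Lab J 14/18≈0.778, Lab X 16/21≈0.762, Lab Y 9/17≈0.529, Lab R 13/25≈0.52.
All 3 k$ of Lab Q fit (value 38) — 89 remain.
Lab N: take in full, 10 k$ for value 8 — 79 left.
Lab J: take in full, 18 k$ for value 14 — 61 left.
All 21 k$ of Lab X fit (value 16) — 40 remain.
All 17 k$ of Lab Y fit (value 9) — 23 remain.
Only 23 k$ remain; take 23/25 of Lab R for value 13×23/25 = 11.96.

23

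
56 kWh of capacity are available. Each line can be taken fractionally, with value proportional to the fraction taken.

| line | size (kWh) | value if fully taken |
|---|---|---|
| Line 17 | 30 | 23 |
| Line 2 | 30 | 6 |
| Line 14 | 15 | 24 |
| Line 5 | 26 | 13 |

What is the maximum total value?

52.5

Sort by value density: Line 14 24/15≈1.6, Line 17 23/30≈0.767, Line 5 13/26≈0.5, Line 2 6/30≈0.2.
Take all of Line 14 (15 kWh, value 24) ; 41 kWh left.
All 30 kWh of Line 17 fit (value 23) ; 11 remain.
Fill the last 11 kWh with part of Line 5: 11/26 of it earns 5.5.
Total value = 52.5.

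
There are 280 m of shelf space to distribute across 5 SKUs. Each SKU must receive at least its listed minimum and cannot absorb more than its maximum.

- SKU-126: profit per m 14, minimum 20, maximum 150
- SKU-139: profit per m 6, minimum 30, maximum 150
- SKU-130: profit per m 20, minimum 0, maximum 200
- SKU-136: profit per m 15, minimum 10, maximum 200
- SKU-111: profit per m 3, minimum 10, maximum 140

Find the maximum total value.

4790

Meeting every minimum uses 20+30+0+10+10 = 70 m, leaving 210.
Order the SKUs by profit per m: SKU-130 20 > SKU-136 15 > SKU-126 14 > SKU-139 6 > SKU-111 3.
SKU-130 takes 200 more to reach its cap of 200 — 10 left.
SKU-136: +10 (room for 190) → 20. Pool exhausted.
Total = 14×20 + 6×30 + 20×200 + 15×20 + 3×10 = 4790.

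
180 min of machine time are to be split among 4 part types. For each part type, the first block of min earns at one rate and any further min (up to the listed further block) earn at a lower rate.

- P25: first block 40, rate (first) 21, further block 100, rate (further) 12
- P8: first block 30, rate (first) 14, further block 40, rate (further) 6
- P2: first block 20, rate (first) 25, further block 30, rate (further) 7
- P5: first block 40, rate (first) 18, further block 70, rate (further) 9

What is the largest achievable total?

Rank every tier by rate: P2/first 25 > P25/first 21 > P5/first 18 > P8/first 14 > P25/second 12 > P5/second 9 > P2/second 7 > P8/second 6.
P2/first (25): +20 → 160 left.
P25 first at 21: fill all 40 → 120 left.
P5 first at 18: fill all 40 → 80 left.
Fill P8 first block (30 at 14) → 50 left.
50 remain; put them into P25 second at 12.
Total = 25×20 + 21×40 + 18×40 + 14×30 + 12×50 = 3080.

3080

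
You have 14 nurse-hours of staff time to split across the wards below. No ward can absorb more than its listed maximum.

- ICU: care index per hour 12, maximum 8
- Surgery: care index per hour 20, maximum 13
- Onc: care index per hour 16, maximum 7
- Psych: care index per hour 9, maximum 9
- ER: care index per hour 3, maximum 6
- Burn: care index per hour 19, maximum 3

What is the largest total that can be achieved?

279

Order the wards by care index per hour: Surgery 20 > Burn 19 > Onc 16 > ICU 12 > Psych 9 > ER 3.
Surgery takes 13 to reach its cap of 13 ; 1 left.
Burn has room for 3 but only 1 remain, so it gets 1.
Total = 20×13 + 19×1 = 279.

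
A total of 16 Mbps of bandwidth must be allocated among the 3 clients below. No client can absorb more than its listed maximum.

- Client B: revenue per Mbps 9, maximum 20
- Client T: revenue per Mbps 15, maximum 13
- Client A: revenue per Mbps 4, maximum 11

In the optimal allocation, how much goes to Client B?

Rank by revenue per Mbps: Client T 15 > Client B 9 > Client A 4.
Client T takes 13 to reach its cap of 13 → 3 left.
Client B has room for 20 but only 3 remain, so it gets 3.

3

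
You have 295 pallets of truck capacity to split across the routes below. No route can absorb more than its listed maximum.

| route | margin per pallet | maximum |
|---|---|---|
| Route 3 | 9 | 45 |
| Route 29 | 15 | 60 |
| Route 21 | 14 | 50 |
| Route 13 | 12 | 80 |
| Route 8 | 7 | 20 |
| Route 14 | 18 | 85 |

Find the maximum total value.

4270

Highest margin per pallet first: Route 14 18 > Route 29 15 > Route 21 14 > Route 13 12 > Route 3 9 > Route 8 7.
Route 14 takes 85 to reach its cap of 85 — 210 left.
Route 29: +60 to 60 (cap) — 150 left.
Route 21 takes 50 to reach its cap of 50 — 100 left.
Route 13 takes 80 to reach its cap of 80 — 20 left.
Route 3 has room for 45 but only 20 remain, so it gets 20.
Total = 9×20 + 15×60 + 14×50 + 12×80 + 18×85 = 4270.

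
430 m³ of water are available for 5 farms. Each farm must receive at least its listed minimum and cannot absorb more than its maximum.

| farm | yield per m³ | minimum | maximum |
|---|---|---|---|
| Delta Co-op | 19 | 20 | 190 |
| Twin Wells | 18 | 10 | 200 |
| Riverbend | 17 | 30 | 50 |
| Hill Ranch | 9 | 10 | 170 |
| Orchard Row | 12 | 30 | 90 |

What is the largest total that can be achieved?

7630

Meeting every minimum uses 20+10+30+10+30 = 100 m³, leaving 330.
Rank by yield per m³: Delta Co-op 19 > Twin Wells 18 > Riverbend 17 > Orchard Row 12 > Hill Ranch 9.
Delta Co-op takes 170 more to reach its cap of 190 → 160 left.
Twin Wells: +160 (room for 190) → 170. Pool exhausted.
Total = 19×190 + 18×170 + 17×30 + 9×10 + 12×30 = 7630.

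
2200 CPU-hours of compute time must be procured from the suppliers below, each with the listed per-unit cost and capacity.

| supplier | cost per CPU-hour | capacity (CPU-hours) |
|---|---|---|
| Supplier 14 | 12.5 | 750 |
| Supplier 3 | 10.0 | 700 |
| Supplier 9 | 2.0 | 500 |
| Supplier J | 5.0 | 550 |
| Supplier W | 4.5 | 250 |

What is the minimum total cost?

14375

Cheapest first:
Supplier 9 at 2.0: take all 500 CPU-hours → 1700 still needed.
Supplier W at 4.5: take all 250 CPU-hours → 1450 still needed.
Supplier J at 5.0: take all 550 CPU-hours → 900 still needed.
Take 700 from Supplier 3 at 10.0 → need 200 more.
Take 200 from Supplier 14 at 12.5 to finish.
Cost = 500×2.0 + 250×4.5 + 550×5.0 + 700×10.0 + 200×12.5 = 14375.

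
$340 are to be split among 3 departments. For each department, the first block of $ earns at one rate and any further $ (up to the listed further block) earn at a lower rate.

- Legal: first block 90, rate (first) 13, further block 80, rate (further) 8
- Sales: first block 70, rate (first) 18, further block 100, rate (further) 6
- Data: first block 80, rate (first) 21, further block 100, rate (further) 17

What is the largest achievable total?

Treat each block as its own option and order by rate: Data/T1 21 > Sales/T1 18 > Data/T2 17 > Legal/T1 13 > Legal/T2 8 > Sales/T2 6.
Fill Data T1 block (80 at 21) → 260 left.
Fill Sales T1 block (70 at 18) → 190 left.
Data/T2 (17): +100 → 90 left.
Legal/T1 (13): +90 → 0 left.
Total = 21×80 + 18×70 + 17×100 + 13×90 = 5810.

5810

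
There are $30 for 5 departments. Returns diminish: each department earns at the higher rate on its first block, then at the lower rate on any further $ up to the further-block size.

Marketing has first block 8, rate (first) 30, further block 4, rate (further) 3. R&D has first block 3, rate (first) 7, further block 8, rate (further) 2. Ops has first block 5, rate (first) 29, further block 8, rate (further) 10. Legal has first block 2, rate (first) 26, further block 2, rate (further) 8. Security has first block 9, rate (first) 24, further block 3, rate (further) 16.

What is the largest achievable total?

Treat each block as its own option and order by rate: Marketing/T1 30 > Ops/T1 29 > Legal/T1 26 > Security/T1 24 > Security/T2 16 > Ops/T2 10 > Legal/T2 8 > R&D/T1 7 > Marketing/T2 3 > R&D/T2 2.
Fill Marketing T1 block (8 at 30) — 22 left.
Ops/T1 (29): +5 — 17 left.
Legal T1 at 26: fill all 2 — 15 left.
Fill Security T1 block (9 at 24) — 6 left.
Security/T2 (16): +3 — 3 left.
3 remain; put them into Ops T2 at 10.
Total = 30×8 + 29×5 + 26×2 + 24×9 + 16×3 + 10×3 = 731.

731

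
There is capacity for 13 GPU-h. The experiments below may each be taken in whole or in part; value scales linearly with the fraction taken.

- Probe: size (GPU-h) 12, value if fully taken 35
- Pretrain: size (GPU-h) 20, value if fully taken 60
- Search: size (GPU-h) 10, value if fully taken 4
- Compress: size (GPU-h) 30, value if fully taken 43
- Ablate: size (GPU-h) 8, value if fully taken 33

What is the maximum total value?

Best value per unit of size first: Ablate 33/8≈4.12, Pretrain 60/20≈3, Probe 35/12≈2.92, Compress 43/30≈1.43, Search 4/10≈0.4.
All 8 GPU-h of Ablate fit (value 33) → 5 remain.
5 GPU-h left: a 5/20 share of Pretrain gives 60×5/20 = 15.
Total value = 48.

48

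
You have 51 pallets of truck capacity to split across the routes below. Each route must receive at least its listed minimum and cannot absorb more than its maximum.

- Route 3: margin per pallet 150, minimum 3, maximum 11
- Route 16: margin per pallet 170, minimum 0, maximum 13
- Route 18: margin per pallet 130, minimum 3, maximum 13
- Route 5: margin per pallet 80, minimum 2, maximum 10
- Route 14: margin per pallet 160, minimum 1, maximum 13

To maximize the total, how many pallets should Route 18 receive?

12

Meeting every minimum uses 3+0+3+2+1 = 9 pallets, leaving 42.
Order the routes by margin per pallet: Route 16 170 > Route 14 160 > Route 3 150 > Route 18 130 > Route 5 80.
Route 16: +13 to 13 (cap) — 29 left.
Route 14: +12 to 13 (cap) — 17 left.
Route 3: +8 to 11 (cap) — 9 left.
Route 18: +9 (room for 10) → 12. Pool exhausted.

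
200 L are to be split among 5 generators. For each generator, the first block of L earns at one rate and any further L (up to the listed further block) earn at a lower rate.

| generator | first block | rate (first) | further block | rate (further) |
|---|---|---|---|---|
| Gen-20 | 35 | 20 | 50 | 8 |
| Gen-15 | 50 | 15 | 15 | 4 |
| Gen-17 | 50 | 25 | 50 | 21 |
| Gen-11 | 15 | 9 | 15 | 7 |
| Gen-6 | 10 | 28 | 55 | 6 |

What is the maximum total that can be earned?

Order all 10 blocks by rate: Gen-6/T1 28 > Gen-17/T1 25 > Gen-17/T2 21 > Gen-20/T1 20 > Gen-15/T1 15 > Gen-11/T1 9 > Gen-20/T2 8 > Gen-11/T2 7 > Gen-6/T2 6 > Gen-15/T2 4.
Fill Gen-6 T1 block (10 at 28) ; 190 left.
Gen-17/T1 (25): +50 ; 140 left.
Fill Gen-17 T2 block (50 at 21) ; 90 left.
Gen-20/T1 (20): +35 ; 55 left.
Fill Gen-15 T1 block (50 at 15) ; 5 left.
5 remain; put them into Gen-11 T1 at 9.
Total = 28×10 + 25×50 + 21×50 + 20×35 + 15×50 + 9×5 = 4075.

4075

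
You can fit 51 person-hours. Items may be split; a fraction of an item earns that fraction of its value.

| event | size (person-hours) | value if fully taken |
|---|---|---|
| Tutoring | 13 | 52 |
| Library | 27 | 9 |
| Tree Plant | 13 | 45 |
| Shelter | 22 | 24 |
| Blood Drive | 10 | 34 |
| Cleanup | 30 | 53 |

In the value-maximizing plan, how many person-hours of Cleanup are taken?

15

Best value per unit of size first: Tutoring 52/13≈4, Tree Plant 45/13≈3.46, Blood Drive 34/10≈3.4, Cleanup 53/30≈1.77, Shelter 24/22≈1.09, Library 9/27≈0.333.
Tutoring: take in full, 13 person-hours for value 52 ; 38 left.
All 13 person-hours of Tree Plant fit (value 45) ; 25 remain.
Blood Drive: take in full, 10 person-hours for value 34 ; 15 left.
Only 15 person-hours remain; take 15/30 of Cleanup for value 53×15/30 = 26.5.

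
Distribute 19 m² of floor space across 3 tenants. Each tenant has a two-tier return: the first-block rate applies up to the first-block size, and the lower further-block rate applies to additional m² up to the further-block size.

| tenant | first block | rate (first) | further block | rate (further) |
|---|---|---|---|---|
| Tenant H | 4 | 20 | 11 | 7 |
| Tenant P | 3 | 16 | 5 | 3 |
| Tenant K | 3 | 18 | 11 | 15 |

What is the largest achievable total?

Treat each block as its own option and order by rate: Tenant H/first 20 > Tenant K/first 18 > Tenant P/first 16 > Tenant K/second 15 > Tenant H/second 7 > Tenant P/second 3.
Tenant H/first (20): +4 → 15 left.
Tenant K/first (18): +3 → 12 left.
Fill Tenant P first block (3 at 16) → 9 left.
9 remain; put them into Tenant K second at 15.
Total = 20×4 + 18×3 + 16×3 + 15×9 = 317.

317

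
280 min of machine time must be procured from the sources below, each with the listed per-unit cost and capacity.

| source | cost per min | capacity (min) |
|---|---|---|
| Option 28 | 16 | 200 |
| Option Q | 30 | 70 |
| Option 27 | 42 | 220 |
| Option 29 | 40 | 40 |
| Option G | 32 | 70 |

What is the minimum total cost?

Cheapest first:
Option 28 at 16: take all 200 min ; 80 still needed.
Option Q (30): use full 70 ; 10 min to go.
Option G at 32: take 10 of its 70 ; requirement met.
Option 29, Option 27: unused.
Cost = 200×16 + 70×30 + 10×32 = 5620.

5620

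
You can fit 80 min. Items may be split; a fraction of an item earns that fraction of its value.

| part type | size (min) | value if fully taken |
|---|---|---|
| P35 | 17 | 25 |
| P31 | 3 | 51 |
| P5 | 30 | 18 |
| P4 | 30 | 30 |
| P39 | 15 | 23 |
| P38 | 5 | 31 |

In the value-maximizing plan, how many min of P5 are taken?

10

Best value per unit of size first: P31 51/3≈17, P38 31/5≈6.2, P39 23/15≈1.53, P35 25/17≈1.47, P4 30/30≈1, P5 18/30≈0.6.
Take all of P31 (3 min, value 51) → 77 min left.
All 5 min of P38 fit (value 31) → 72 remain.
Take all of P39 (15 min, value 23) → 57 min left.
Take all of P35 (17 min, value 25) → 40 min left.
P4: take in full, 30 min for value 30 → 10 left.
Only 10 min remain; take 10/30 of P5 for value 18×10/30 = 6.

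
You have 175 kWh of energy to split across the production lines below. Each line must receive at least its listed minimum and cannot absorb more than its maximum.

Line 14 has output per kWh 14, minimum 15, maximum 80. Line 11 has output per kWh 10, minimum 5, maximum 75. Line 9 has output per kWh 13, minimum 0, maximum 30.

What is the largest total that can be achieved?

2160

Meeting every minimum uses 15+5+0 = 20 kWh, leaving 155.
Order the production lines by output per kWh: Line 14 14 > Line 9 13 > Line 11 10.
Line 14 takes 65 more to reach its cap of 80 ; 90 left.
Give Line 9 30 more to hit its cap of 30 ; 60 left.
Line 11 has room for 70 more but only 60 remain, so it gets 65.
Total = 14×80 + 10×65 + 13×30 = 2160.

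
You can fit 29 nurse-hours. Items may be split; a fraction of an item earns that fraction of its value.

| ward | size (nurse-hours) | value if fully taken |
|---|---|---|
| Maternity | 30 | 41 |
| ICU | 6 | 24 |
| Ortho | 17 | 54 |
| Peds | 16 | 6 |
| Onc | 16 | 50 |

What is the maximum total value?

Best value per unit of size first: ICU 24/6≈4, Ortho 54/17≈3.18, Onc 50/16≈3.12, Maternity 41/30≈1.37, Peds 6/16≈0.375.
Take all of ICU (6 nurse-hours, value 24) ; 23 nurse-hours left.
Ortho: take in full, 17 nurse-hours for value 54 ; 6 left.
6 nurse-hours left: a 6/16 share of Onc gives 50×6/16 = 18.75.
Total value = 96.75.

96.75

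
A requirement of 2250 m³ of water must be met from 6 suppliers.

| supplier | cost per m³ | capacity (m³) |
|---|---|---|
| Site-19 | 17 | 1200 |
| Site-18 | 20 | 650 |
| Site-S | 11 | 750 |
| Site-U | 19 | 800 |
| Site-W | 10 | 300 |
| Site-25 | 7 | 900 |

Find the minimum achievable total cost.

Use suppliers in increasing cost order.
Site-25 at 7: take all 900 m³ — 1350 still needed.
Site-W at 10: take all 300 m³ — 1050 still needed.
Site-S (11): use full 750 — 300 m³ to go.
Site-19 (17): take the remaining 300 — done.
Site-U, Site-18: unused.
Cost = 900×7 + 300×10 + 750×11 + 300×17 = 22650.

22650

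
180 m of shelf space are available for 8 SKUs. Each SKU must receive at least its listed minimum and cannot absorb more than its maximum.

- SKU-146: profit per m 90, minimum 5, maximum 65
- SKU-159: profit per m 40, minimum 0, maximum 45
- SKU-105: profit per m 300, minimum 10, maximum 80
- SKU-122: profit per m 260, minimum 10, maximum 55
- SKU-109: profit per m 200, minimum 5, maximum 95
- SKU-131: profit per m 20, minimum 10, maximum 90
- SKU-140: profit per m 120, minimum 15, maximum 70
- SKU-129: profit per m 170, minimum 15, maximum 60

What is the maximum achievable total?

Meeting every minimum uses 5+0+10+10+5+10+15+15 = 70 m, leaving 110.
Order the SKUs by profit per m: SKU-105 300 > SKU-122 260 > SKU-109 200 > SKU-129 170 > SKU-140 120 > SKU-146 90 > SKU-159 40 > SKU-131 20.
SKU-105 takes 70 more to reach its cap of 80 — 40 left.
SKU-122: +40 (room for 45) → 50. Pool exhausted.
Total = 90×5 + 300×80 + 260×50 + 200×5 + 20×10 + 120×15 + 170×15 = 43000.

43000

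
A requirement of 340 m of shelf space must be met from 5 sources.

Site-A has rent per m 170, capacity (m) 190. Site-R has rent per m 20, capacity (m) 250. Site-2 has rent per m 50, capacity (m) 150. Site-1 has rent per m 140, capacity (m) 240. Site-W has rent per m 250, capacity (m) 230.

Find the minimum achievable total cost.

Cheapest first:
Take 250 from Site-R at 20 → need 90 more.
Site-2 (50): take the remaining 90 → done.
Site-1, Site-A, Site-W: unused.
Cost = 250×20 + 90×50 = 9500.

9500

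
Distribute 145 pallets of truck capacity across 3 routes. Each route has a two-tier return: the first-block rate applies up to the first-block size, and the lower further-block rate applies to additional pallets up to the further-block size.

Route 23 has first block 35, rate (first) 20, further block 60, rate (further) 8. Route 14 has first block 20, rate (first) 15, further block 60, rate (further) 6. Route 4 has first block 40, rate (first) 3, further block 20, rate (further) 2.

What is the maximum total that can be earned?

1660

Rank every tier by rate: Route 23/tier1 20 > Route 14/tier1 15 > Route 23/tier2 8 > Route 14/tier2 6 > Route 4/tier1 3 > Route 4/tier2 2.
Route 23/tier1 (20): +35 → 110 left.
Route 14 tier1 at 15: fill all 20 → 90 left.
Route 23/tier2 (8): +60 → 30 left.
Route 14/tier2: +30 of 60 at 6; pool empty.
Total = 20×35 + 15×20 + 8×60 + 6×30 = 1660.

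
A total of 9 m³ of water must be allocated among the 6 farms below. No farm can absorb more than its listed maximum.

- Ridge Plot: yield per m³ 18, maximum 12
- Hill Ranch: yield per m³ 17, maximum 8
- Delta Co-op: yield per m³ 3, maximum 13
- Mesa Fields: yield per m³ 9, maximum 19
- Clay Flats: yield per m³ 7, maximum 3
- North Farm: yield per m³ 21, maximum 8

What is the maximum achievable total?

Rank by yield per m³: North Farm 21 > Ridge Plot 18 > Hill Ranch 17 > Mesa Fields 9 > Clay Flats 7 > Delta Co-op 3.
Give North Farm 8 to hit its cap of 8 → 1 left.
Ridge Plot has room for 12 but only 1 remain, so it gets 1.
Total = 18×1 + 21×8 = 186.

186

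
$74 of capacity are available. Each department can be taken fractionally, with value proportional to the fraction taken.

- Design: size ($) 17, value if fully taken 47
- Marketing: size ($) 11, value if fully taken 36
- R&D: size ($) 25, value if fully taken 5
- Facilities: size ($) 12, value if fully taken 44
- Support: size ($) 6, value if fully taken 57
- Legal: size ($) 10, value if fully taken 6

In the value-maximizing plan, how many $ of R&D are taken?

Sort by value density: Support 57/6≈9.5, Facilities 44/12≈3.67, Marketing 36/11≈3.27, Design 47/17≈2.76, Legal 6/10≈0.6, R&D 5/25≈0.2.
Take all of Support (6 $, value 57) — 68 $ left.
All 12 $ of Facilities fit (value 44) — 56 remain.
All 11 $ of Marketing fit (value 36) — 45 remain.
Design: take in full, 17 $ for value 47 — 28 left.
All 10 $ of Legal fit (value 6) — 18 remain.
Only 18 $ remain; take 18/25 of R&D for value 5×18/25 = 3.6.

18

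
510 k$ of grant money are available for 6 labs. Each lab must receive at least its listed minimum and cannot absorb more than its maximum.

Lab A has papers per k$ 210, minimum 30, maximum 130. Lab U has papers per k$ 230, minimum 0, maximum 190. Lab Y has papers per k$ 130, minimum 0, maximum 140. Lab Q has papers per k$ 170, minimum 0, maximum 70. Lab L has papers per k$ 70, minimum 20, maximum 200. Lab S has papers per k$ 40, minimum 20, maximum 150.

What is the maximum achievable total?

Meeting every minimum uses 30+0+0+0+20+20 = 70 k$, leaving 440.
Highest papers per k$ first: Lab U 230 > Lab A 210 > Lab Q 170 > Lab Y 130 > Lab L 70 > Lab S 40.
Give Lab U 190 more to hit its cap of 190 — 250 left.
Give Lab A 100 more to hit its cap of 130 — 150 left.
Lab Q: +70 to 70 (cap) — 80 left.
Only 80 left; Lab Y takes them to reach 80.
Total = 210×130 + 230×190 + 130×80 + 170×70 + 70×20 + 40×20 = 95500.

95500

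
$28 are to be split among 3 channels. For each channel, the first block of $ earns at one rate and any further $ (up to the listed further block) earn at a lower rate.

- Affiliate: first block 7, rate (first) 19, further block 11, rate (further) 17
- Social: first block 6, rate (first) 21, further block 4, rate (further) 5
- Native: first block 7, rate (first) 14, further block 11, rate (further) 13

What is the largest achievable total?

502

Rank every tier by rate: Social/first 21 > Affiliate/first 19 > Affiliate/second 17 > Native/first 14 > Native/second 13 > Social/second 5.
Social first at 21: fill all 6 ; 22 left.
Affiliate first at 19: fill all 7 ; 15 left.
Affiliate/second (17): +11 ; 4 left.
Native/first: +4 of 7 at 14; pool empty.
Total = 21×6 + 19×7 + 17×11 + 14×4 = 502.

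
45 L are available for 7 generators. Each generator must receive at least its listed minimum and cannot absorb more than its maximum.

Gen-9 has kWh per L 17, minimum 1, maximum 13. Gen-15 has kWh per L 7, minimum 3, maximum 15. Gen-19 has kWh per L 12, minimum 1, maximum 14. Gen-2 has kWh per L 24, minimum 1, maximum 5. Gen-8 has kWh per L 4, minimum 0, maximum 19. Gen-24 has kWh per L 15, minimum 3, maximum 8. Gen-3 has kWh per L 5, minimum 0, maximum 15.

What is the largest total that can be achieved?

664

Meeting every minimum uses 1+3+1+1+0+3+0 = 9 L, leaving 36.
Highest kWh per L first: Gen-2 24 > Gen-9 17 > Gen-24 15 > Gen-19 12 > Gen-15 7 > Gen-3 5 > Gen-8 4.
Gen-2: +4 to 5 (cap) → 32 left.
Gen-9: +12 to 13 (cap) → 20 left.
Give Gen-24 5 more to hit its cap of 8 → 15 left.
Gen-19 takes 13 more to reach its cap of 14 → 2 left.
Gen-15 has room for 12 more but only 2 remain, so it gets 5.
Total = 17×13 + 7×5 + 12×14 + 24×5 + 15×8 = 664.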